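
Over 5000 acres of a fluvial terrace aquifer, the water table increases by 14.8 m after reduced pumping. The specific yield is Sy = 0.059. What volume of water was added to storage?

ΔV ≈ 1.77 × 10^7 m³

A = 5000 acres = 2.023 × 10^7 m²
ΔV = Sy × A × Δh = 0.059 × 2.023 × 10^7 m² × 14.8 m = 1.767 × 10^7 m³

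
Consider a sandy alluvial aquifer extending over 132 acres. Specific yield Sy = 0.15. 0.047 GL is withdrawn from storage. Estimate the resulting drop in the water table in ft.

A = 132 acres = 5.342 × 10^5 m²
ΔV = 0.047 GL = 47000 m³
Δh = ΔV / (Sy × A) = 47000 m³ / (0.15 × 5.342 × 10^5 m²) = 0.5866 m
Δh = 0.5866 m = 1.924 ft

Δh ≈ 1.92 ft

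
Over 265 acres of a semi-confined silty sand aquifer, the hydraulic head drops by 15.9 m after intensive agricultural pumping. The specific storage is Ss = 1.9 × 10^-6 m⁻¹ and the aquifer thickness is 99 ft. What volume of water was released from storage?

b = 99 ft = 30.18 m
S = Ss × b = 1.9 × 10^-6 m⁻¹ × 30.18 m = 5.733 × 10^-5
A = 265 acres = 1.072 × 10^6 m²
ΔV = S × A × Δh = 5.733 × 10^-5 × 1.072 × 10^6 m² × 15.9 m = 977.6 m³

ΔV ≈ 978 m³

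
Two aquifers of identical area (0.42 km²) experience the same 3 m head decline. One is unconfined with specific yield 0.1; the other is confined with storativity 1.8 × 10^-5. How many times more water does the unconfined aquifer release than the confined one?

ΔV_u / ΔV_c ≈ 5560

A = 0.42 km² = 4.2 × 10^5 m²
Unconfined: ΔV_u = Sy × A × Δh = 0.1 × 4.2 × 10^5 × 3 = 1.26 × 10^5 m³
Confined: ΔV_c = S × A × Δh = 1.8 × 10^-5 × 4.2 × 10^5 × 3 = 22.68 m³
Ratio = ΔV_u / ΔV_c = Sy / S = 0.1 / 1.8 × 10^-5 = 5556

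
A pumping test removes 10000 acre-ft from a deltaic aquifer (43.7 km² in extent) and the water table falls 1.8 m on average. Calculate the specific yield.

A = 43.7 km² = 4.37 × 10^7 m²
ΔV = 10000 acre-ft = 1.233 × 10^7 m³
Sy = ΔV / (A × Δh) = 1.233 × 10^7 m³ / (4.37 × 10^7 m² × 1.8 m) = 0.1568

Sy ≈ 0.16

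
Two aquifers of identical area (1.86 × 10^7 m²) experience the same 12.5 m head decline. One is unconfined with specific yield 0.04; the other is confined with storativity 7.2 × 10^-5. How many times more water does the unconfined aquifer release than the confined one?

ΔV_u / ΔV_c ≈ 556

Unconfined: ΔV_u = Sy × A × Δh = 0.04 × 1.86 × 10^7 × 12.5 = 9.3 × 10^6 m³
Confined: ΔV_c = S × A × Δh = 7.2 × 10^-5 × 1.86 × 10^7 × 12.5 = 16740 m³
Ratio = ΔV_u / ΔV_c = Sy / S = 0.04 / 7.2 × 10^-5 = 555.6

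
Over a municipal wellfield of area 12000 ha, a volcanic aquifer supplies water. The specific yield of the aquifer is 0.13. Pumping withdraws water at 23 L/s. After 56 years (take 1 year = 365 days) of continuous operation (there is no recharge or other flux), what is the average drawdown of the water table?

A = 12000 ha = 1.2 × 10^8 m²
Q = 23 L/s = 1987 m³/d
t = 56 years = 20440 d
ΔV = Q × t = 1987 m³/d × 20440 d = 4.062 × 10^7 m³
Δh = ΔV / (Sy × A) = 4.062 × 10^7 / (0.13 × 1.2 × 10^8) = 2.604 m

Δh ≈ 2.6 m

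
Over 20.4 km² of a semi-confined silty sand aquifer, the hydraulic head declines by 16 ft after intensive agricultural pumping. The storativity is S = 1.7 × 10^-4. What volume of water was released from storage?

ΔV ≈ 16900 m³

A = 20.4 km² = 2.04 × 10^7 m²
Δh = 16 ft = 4.877 m
ΔV = S × A × Δh = 1.7 × 10^-4 × 2.04 × 10^7 m² × 4.877 m = 16910 m³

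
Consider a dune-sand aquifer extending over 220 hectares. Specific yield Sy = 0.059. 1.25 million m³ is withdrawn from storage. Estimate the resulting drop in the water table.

A = 220 hectares = 2.2 × 10^6 m²
ΔV = 1.25 million m³ = 1.25 × 10^6 m³
Δh = ΔV / (Sy × A) = 1.25 × 10^6 m³ / (0.059 × 2.2 × 10^6 m²) = 9.63 m

Δh ≈ 9.63 m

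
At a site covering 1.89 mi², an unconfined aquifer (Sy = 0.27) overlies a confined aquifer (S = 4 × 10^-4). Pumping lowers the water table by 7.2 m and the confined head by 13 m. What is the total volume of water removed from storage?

ΔV ≈ 9.54 × 10^6 m³

A = 1.89 mi² = 4.895 × 10^6 m²
Unconfined: ΔV_u = Sy × A × Δh_u = 0.27 × 4.895 × 10^6 × 7.2 = 9.516 × 10^6 m³
Confined: ΔV_c = S × A × Δh_c = 4 × 10^-4 × 4.895 × 10^6 × 13 = 25450 m³
Total ΔV = 9.516 × 10^6 + 25450 = 9.541 × 10^6 m³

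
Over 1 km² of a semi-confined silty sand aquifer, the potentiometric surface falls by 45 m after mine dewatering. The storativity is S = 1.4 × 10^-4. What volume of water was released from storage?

A = 1 km² = 1 × 10^6 m²
ΔV = S × A × Δh = 1.4 × 10^-4 × 1 × 10^6 m² × 45 m = 6300 m³

ΔV ≈ 6300 m³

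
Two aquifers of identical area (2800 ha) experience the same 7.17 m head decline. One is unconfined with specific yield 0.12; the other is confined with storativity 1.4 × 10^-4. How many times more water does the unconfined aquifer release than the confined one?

A = 2800 ha = 2.8 × 10^7 m²
Unconfined: ΔV_u = Sy × A × Δh = 0.12 × 2.8 × 10^7 × 7.17 = 2.409 × 10^7 m³
Confined: ΔV_c = S × A × Δh = 1.4 × 10^-4 × 2.8 × 10^7 × 7.17 = 28110 m³
Ratio = ΔV_u / ΔV_c = Sy / S = 0.12 / 1.4 × 10^-4 = 857.1

ΔV_u / ΔV_c ≈ 857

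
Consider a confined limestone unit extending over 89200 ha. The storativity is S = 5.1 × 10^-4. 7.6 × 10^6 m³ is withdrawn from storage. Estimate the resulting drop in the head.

Δh ≈ 16.7 m

A = 89200 ha = 8.92 × 10^8 m²
Δh = ΔV / (S × A) = 7.6 × 10^6 m³ / (5.1 × 10^-4 × 8.92 × 10^8 m²) = 16.71 m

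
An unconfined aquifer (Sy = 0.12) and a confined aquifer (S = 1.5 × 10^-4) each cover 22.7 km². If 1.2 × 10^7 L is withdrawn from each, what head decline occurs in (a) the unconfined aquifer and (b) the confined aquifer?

Δh_u ≈ 0.00441 m; Δh_c ≈ 3.52 m

A = 22.7 km² = 2.27 × 10^7 m²
ΔV = 1.2 × 10^7 L = 12000 m³
Unconfined: Δh_u = ΔV/(Sy·A) = 12000/(0.12 × 2.27 × 10^7) = 0.004405 m
Confined: Δh_c = ΔV/(S·A) = 12000/(1.5 × 10^-4 × 2.27 × 10^7) = 3.524 m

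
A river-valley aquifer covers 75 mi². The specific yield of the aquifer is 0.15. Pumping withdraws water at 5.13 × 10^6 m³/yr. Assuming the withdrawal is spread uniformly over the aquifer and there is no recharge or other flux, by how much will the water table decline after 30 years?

Δh ≈ 5.28 m

A = 75 mi² = 1.942 × 10^8 m²
Q = 5.13 × 10^6 m³/yr = 14050 m³/d
t = 30 years = 10950 d
ΔV = Q × t = 14050 m³/d × 10950 d = 1.539 × 10^8 m³
Δh = ΔV / (Sy × A) = 1.539 × 10^8 / (0.15 × 1.942 × 10^8) = 5.282 m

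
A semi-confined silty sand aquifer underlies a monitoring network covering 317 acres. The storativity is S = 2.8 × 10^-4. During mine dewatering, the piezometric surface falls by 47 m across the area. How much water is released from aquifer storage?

A = 317 acres = 1.283 × 10^6 m²
ΔV = S × A × Δh = 2.8 × 10^-4 × 1.283 × 10^6 m² × 47 m = 16880 m³

ΔV ≈ 16900 m³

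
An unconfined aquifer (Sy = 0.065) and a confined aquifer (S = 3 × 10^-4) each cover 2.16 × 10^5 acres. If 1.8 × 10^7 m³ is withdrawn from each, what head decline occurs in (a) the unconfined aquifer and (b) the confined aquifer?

A = 2.16 × 10^5 acres = 8.741 × 10^8 m²
Unconfined: Δh_u = ΔV/(Sy·A) = 1.8 × 10^7/(0.065 × 8.741 × 10^8) = 0.3168 m
Confined: Δh_c = ΔV/(S·A) = 1.8 × 10^7/(3 × 10^-4 × 8.741 × 10^8) = 68.64 m

Δh_u ≈ 0.317 m; Δh_c ≈ 68.6 m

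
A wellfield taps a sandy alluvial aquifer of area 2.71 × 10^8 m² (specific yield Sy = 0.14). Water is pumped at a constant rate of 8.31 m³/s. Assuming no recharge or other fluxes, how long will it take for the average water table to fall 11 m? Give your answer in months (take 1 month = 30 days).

t ≈ 19.4 months

ΔV = Sy × A × Δh = 0.14 × 2.71 × 10^8 × 11 = 4.173 × 10^8 m³
Q = 8.31 m³/s = 7.18 × 10^5 m³/d
t = ΔV / Q = 4.173 × 10^8 m³ / 7.18 × 10^5 m³/d = 581.3 d
t = 581.3 d ≈ 19.38 months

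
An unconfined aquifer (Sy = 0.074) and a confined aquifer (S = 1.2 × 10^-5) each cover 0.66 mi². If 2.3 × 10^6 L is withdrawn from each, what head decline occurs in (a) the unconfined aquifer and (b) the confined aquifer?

A = 0.66 mi² = 1.709 × 10^6 m²
ΔV = 2.3 × 10^6 L = 2300 m³
Unconfined: Δh_u = ΔV/(Sy·A) = 2300/(0.074 × 1.709 × 10^6) = 0.01818 m
Confined: Δh_c = ΔV/(S·A) = 2300/(1.2 × 10^-5 × 1.709 × 10^6) = 112.1 m

Δh_u ≈ 0.0182 m; Δh_c ≈ 112 m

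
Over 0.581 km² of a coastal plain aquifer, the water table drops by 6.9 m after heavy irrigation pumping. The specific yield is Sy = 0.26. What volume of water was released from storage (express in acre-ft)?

A = 0.581 km² = 5.81 × 10^5 m²
ΔV = Sy × A × Δh = 0.26 × 5.81 × 10^5 m² × 6.9 m = 1.042 × 10^6 m³
ΔV = 1.042 × 10^6 m³ = 845 acre-ft

ΔV ≈ 845 acre-ft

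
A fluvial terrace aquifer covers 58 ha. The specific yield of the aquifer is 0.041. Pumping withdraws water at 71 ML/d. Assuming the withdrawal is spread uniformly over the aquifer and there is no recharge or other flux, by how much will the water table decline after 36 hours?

A = 58 ha = 5.8 × 10^5 m²
Q = 71 ML/d = 71000 m³/d
t = 36 hours = 1.5 d
ΔV = Q × t = 71000 m³/d × 1.5 d = 1.065 × 10^5 m³
Δh = ΔV / (Sy × A) = 1.065 × 10^5 / (0.041 × 5.8 × 10^5) = 4.479 m

Δh ≈ 4.48 m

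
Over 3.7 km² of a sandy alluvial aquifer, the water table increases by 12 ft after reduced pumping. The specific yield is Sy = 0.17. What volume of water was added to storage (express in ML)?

ΔV ≈ 2300 ML

A = 3.7 km² = 3.7 × 10^6 m²
Δh = 12 ft = 3.658 m
ΔV = Sy × A × Δh = 0.17 × 3.7 × 10^6 m² × 3.658 m = 2.301 × 10^6 m³
ΔV = 2.301 × 10^6 m³ = 2301 ML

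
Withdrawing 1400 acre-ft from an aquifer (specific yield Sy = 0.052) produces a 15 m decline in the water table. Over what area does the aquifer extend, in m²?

ΔV = 1400 acre-ft = 1.727 × 10^6 m³
A = ΔV / (Sy × Δh) = 1.727 × 10^6 / (0.052 × 15) = 2.214 × 10^6 m²

A ≈ 2.21 × 10^6 m²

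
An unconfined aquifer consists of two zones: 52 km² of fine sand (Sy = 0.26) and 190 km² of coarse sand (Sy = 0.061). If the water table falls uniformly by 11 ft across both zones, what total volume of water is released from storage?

ΔV ≈ 8.42 × 10^7 m³

A₁ = 52 km² = 5.2 × 10^7 m²; A₂ = 190 km² = 1.9 × 10^8 m²
Δh = 11 ft = 3.353 m
ΔV₁ = 0.26 × 5.2 × 10^7 × 3.353 = 4.533 × 10^7 m³
ΔV₂ = 0.061 × 1.9 × 10^8 × 3.353 = 3.886 × 10^7 m³
ΔV = ΔV₁ + ΔV₂ = 8.419 × 10^7 m³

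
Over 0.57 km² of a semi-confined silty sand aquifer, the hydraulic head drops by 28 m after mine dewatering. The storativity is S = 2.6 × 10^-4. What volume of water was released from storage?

ΔV ≈ 4150 m³

A = 0.57 km² = 5.7 × 10^5 m²
ΔV = S × A × Δh = 2.6 × 10^-4 × 5.7 × 10^5 m² × 28 m = 4150 m³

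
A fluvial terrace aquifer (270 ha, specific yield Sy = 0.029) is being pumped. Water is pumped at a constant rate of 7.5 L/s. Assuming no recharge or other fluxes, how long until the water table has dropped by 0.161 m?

t ≈ 19.5 days

A = 270 ha = 2.7 × 10^6 m²
ΔV = Sy × A × Δh = 0.029 × 2.7 × 10^6 × 0.161 = 12610 m³
Q = 7.5 L/s = 648 m³/d
t = ΔV / Q = 12610 m³ / 648 m³/d = 19.45 d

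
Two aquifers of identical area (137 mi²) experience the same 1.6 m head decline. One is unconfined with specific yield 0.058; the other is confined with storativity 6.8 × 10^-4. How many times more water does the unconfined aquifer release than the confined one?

A = 137 mi² = 3.548 × 10^8 m²
Unconfined: ΔV_u = Sy × A × Δh = 0.058 × 3.548 × 10^8 × 1.6 = 3.293 × 10^7 m³
Confined: ΔV_c = S × A × Δh = 6.8 × 10^-4 × 3.548 × 10^8 × 1.6 = 3.861 × 10^5 m³
Ratio = ΔV_u / ΔV_c = Sy / S = 0.058 / 6.8 × 10^-4 = 85.29

ΔV_u / ΔV_c ≈ 85.3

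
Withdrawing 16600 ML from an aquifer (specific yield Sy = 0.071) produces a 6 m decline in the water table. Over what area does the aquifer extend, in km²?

A ≈ 39 km²

ΔV = 16600 ML = 1.66 × 10^7 m³
A = ΔV / (Sy × Δh) = 1.66 × 10^7 / (0.071 × 6) = 3.897 × 10^7 m²
A = 3.897 × 10^7 m² = 38.97 km²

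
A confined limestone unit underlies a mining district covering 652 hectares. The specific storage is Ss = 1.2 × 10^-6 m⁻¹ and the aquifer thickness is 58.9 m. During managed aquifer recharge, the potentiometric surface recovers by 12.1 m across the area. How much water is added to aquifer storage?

ΔV ≈ 5580 m³

S = Ss × b = 1.2 × 10^-6 m⁻¹ × 58.9 m = 7.068 × 10^-5
A = 652 hectares = 6.52 × 10^6 m²
ΔV = S × A × Δh = 7.068 × 10^-5 × 6.52 × 10^6 m² × 12.1 m = 5576 m³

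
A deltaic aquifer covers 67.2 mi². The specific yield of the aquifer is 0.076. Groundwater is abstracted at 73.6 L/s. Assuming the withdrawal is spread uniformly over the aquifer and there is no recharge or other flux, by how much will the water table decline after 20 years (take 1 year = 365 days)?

Δh ≈ 3.51 m

A = 67.2 mi² = 1.74 × 10^8 m²
Q = 73.6 L/s = 6359 m³/d
t = 20 years = 7300 d
ΔV = Q × t = 6359 m³/d × 7300 d = 4.642 × 10^7 m³
Δh = ΔV / (Sy × A) = 4.642 × 10^7 / (0.076 × 1.74 × 10^8) = 3.509 m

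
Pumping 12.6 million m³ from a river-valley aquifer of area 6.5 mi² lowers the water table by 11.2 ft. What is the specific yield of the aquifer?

A = 6.5 mi² = 1.683 × 10^7 m²
Δh = 11.2 ft = 3.414 m
ΔV = 12.6 million m³ = 1.26 × 10^7 m³
Sy = ΔV / (A × Δh) = 1.26 × 10^7 m³ / (1.683 × 10^7 m² × 3.414 m) = 0.2192

Sy ≈ 0.22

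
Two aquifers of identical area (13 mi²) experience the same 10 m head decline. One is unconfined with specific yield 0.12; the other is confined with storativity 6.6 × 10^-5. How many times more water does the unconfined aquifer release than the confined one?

A = 13 mi² = 3.367 × 10^7 m²
Unconfined: ΔV_u = Sy × A × Δh = 0.12 × 3.367 × 10^7 × 10 = 4.04 × 10^7 m³
Confined: ΔV_c = S × A × Δh = 6.6 × 10^-5 × 3.367 × 10^7 × 10 = 22220 m³
Ratio = ΔV_u / ΔV_c = Sy / S = 0.12 / 6.6 × 10^-5 = 1818

ΔV_u / ΔV_c ≈ 1820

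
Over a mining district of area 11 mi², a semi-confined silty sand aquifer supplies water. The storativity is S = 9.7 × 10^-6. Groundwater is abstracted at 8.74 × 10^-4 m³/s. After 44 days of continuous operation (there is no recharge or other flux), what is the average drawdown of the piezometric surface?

Δh ≈ 12 m

A = 11 mi² = 2.849 × 10^7 m²
Q = 8.74 × 10^-4 m³/s = 75.51 m³/d
ΔV = Q × t = 75.51 m³/d × 44 d = 3323 m³
Δh = ΔV / (S × A) = 3323 / (9.7 × 10^-6 × 2.849 × 10^7) = 12.02 m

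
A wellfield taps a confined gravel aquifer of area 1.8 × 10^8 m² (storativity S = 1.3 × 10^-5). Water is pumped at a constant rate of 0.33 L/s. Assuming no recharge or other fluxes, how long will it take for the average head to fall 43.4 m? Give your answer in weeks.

t ≈ 509 weeks

ΔV = S × A × Δh = 1.3 × 10^-5 × 1.8 × 10^8 × 43.4 = 1.016 × 10^5 m³
Q = 0.33 L/s = 28.51 m³/d
t = ΔV / Q = 1.016 × 10^5 m³ / 28.51 m³/d = 3562 d
t = 3562 d ≈ 508.8 weeks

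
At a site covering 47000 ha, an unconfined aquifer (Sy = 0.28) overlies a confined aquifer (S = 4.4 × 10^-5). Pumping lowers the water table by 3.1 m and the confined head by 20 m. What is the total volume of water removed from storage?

ΔV ≈ 4.08 × 10^8 m³

A = 47000 ha = 4.7 × 10^8 m²
Unconfined: ΔV_u = Sy × A × Δh_u = 0.28 × 4.7 × 10^8 × 3.1 = 4.08 × 10^8 m³
Confined: ΔV_c = S × A × Δh_c = 4.4 × 10^-5 × 4.7 × 10^8 × 20 = 4.136 × 10^5 m³
Total ΔV = 4.08 × 10^8 + 4.136 × 10^5 = 4.084 × 10^8 m³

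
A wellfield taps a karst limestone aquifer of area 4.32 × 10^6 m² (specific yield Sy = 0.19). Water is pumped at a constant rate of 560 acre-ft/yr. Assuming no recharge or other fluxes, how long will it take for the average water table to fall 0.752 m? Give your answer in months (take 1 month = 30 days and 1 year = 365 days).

t ≈ 10.9 months

ΔV = Sy × A × Δh = 0.19 × 4.32 × 10^6 × 0.752 = 6.172 × 10^5 m³
Q = 560 acre-ft/yr = 1892 m³/d
t = ΔV / Q = 6.172 × 10^5 m³ / 1892 m³/d = 326.2 d
t = 326.2 d ≈ 10.87 months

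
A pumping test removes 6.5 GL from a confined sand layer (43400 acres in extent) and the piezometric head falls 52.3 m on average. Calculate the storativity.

S ≈ 7.1 × 10^-4

A = 43400 acres = 1.756 × 10^8 m²
ΔV = 6.5 GL = 6.5 × 10^6 m³
S = ΔV / (A × Δh) = 6.5 × 10^6 m³ / (1.756 × 10^8 m² × 52.3 m) = 7.076 × 10^-4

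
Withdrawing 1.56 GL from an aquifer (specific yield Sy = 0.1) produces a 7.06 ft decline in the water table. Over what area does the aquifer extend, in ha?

Δh = 7.06 ft = 2.152 m
ΔV = 1.56 GL = 1.56 × 10^6 m³
A = ΔV / (Sy × Δh) = 1.56 × 10^6 / (0.1 × 2.152) = 7.249 × 10^6 m²
A = 7.249 × 10^6 m² = 724.9 ha

A ≈ 725 ha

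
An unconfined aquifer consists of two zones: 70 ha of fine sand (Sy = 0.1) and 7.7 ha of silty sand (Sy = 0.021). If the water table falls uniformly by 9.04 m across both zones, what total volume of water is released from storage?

ΔV ≈ 6.47 × 10^5 m³

A₁ = 70 ha = 7 × 10^5 m²; A₂ = 7.7 ha = 77000 m²
ΔV₁ = 0.1 × 7 × 10^5 × 9.04 = 6.328 × 10^5 m³
ΔV₂ = 0.021 × 77000 × 9.04 = 14620 m³
ΔV = ΔV₁ + ΔV₂ = 6.474 × 10^5 m³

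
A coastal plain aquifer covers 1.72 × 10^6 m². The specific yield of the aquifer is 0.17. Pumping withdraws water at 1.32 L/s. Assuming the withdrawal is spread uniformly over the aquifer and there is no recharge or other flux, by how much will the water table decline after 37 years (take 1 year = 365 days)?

Q = 1.32 L/s = 114 m³/d
t = 37 years = 13500 d
ΔV = Q × t = 114 m³/d × 13500 d = 1.54 × 10^6 m³
Δh = ΔV / (Sy × A) = 1.54 × 10^6 / (0.17 × 1.72 × 10^6) = 5.268 m

Δh ≈ 5.27 m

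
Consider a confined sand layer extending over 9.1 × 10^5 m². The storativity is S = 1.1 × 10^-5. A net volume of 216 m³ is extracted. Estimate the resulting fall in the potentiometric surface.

Δh = ΔV / (S × A) = 216 m³ / (1.1 × 10^-5 × 9.1 × 10^5 m²) = 21.58 m

Δh ≈ 21.6 m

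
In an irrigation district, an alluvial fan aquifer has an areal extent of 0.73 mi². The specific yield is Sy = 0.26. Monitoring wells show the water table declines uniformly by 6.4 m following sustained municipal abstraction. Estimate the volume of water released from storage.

ΔV ≈ 3.15 × 10^6 m³

A = 0.73 mi² = 1.891 × 10^6 m²
ΔV = Sy × A × Δh = 0.26 × 1.891 × 10^6 m² × 6.4 m = 3.146 × 10^6 m³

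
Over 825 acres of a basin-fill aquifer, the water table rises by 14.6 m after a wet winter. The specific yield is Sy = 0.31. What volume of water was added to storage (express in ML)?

ΔV ≈ 15100 ML

A = 825 acres = 3.339 × 10^6 m²
ΔV = Sy × A × Δh = 0.31 × 3.339 × 10^6 m² × 14.6 m = 1.511 × 10^7 m³
ΔV = 1.511 × 10^7 m³ = 15110 ML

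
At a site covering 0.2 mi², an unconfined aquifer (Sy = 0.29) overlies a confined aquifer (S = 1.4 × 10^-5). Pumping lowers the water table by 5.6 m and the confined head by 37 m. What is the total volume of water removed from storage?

A = 0.2 mi² = 5.18 × 10^5 m²
Unconfined: ΔV_u = Sy × A × Δh_u = 0.29 × 5.18 × 10^5 × 5.6 = 8.412 × 10^5 m³
Confined: ΔV_c = S × A × Δh_c = 1.4 × 10^-5 × 5.18 × 10^5 × 37 = 268.3 m³
Total ΔV = 8.412 × 10^5 + 268.3 = 8.415 × 10^5 m³

ΔV ≈ 8.41 × 10^5 m³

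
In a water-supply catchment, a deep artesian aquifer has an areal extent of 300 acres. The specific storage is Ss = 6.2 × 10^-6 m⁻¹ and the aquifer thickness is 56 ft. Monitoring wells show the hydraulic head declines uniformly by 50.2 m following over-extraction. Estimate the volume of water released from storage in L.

ΔV ≈ 6.45 × 10^6 L

b = 56 ft = 17.07 m
S = Ss × b = 6.2 × 10^-6 m⁻¹ × 17.07 m = 1.058 × 10^-4
A = 300 acres = 1.214 × 10^6 m²
ΔV = S × A × Δh = 1.058 × 10^-4 × 1.214 × 10^6 m² × 50.2 m = 6450 m³
ΔV = 6450 m³ = 6.45 × 10^6 L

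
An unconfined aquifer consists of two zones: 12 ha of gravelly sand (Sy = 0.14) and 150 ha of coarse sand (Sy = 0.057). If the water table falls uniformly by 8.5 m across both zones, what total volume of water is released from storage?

ΔV ≈ 8.7 × 10^5 m³

A₁ = 12 ha = 1.2 × 10^5 m²; A₂ = 150 ha = 1.5 × 10^6 m²
ΔV₁ = 0.14 × 1.2 × 10^5 × 8.5 = 1.428 × 10^5 m³
ΔV₂ = 0.057 × 1.5 × 10^6 × 8.5 = 7.268 × 10^5 m³
ΔV = ΔV₁ + ΔV₂ = 8.695 × 10^5 m³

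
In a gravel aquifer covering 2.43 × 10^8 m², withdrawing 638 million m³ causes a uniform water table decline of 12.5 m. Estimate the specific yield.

Sy ≈ 0.21

ΔV = 638 million m³ = 6.38 × 10^8 m³
Sy = ΔV / (A × Δh) = 6.38 × 10^8 m³ / (2.43 × 10^8 m² × 12.5 m) = 0.21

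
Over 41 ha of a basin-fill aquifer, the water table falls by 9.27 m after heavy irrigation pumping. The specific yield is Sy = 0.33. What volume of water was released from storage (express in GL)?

A = 41 ha = 4.1 × 10^5 m²
ΔV = Sy × A × Δh = 0.33 × 4.1 × 10^5 m² × 9.27 m = 1.254 × 10^6 m³
ΔV = 1.254 × 10^6 m³ = 1.254 GL

ΔV ≈ 1.25 GL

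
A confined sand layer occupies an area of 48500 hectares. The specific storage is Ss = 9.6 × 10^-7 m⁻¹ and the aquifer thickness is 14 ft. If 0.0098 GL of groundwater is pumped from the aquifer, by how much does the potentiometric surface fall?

Δh ≈ 4.93 m

b = 14 ft = 4.267 m
S = Ss × b = 9.6 × 10^-7 m⁻¹ × 4.267 m = 4.097 × 10^-6
A = 48500 hectares = 4.85 × 10^8 m²
ΔV = 0.0098 GL = 9800 m³
Δh = ΔV / (S × A) = 9800 m³ / (4.097 × 10^-6 × 4.85 × 10^8 m²) = 4.933 m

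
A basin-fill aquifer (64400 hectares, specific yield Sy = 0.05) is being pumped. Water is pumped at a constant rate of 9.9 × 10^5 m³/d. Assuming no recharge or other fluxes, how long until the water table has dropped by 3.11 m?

A = 64400 hectares = 6.44 × 10^8 m²
ΔV = Sy × A × Δh = 0.05 × 6.44 × 10^8 × 3.11 = 1.001 × 10^8 m³
t = ΔV / Q = 1.001 × 10^8 m³ / 9.9 × 10^5 m³/d = 101.2 d

t ≈ 101 days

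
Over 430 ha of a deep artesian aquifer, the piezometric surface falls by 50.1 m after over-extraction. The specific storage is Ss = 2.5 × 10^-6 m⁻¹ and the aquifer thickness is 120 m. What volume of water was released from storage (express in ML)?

ΔV ≈ 64.6 ML

S = Ss × b = 2.5 × 10^-6 m⁻¹ × 120 m = 3 × 10^-4
A = 430 ha = 4.3 × 10^6 m²
ΔV = S × A × Δh = 3 × 10^-4 × 4.3 × 10^6 m² × 50.1 m = 64630 m³
ΔV = 64630 m³ = 64.63 ML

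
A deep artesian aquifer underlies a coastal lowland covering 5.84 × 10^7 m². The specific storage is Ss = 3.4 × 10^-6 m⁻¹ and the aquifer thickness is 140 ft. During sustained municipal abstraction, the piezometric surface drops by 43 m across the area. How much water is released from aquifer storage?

ΔV ≈ 3.64 × 10^5 m³

b = 140 ft = 42.67 m
S = Ss × b = 3.4 × 10^-6 m⁻¹ × 42.67 m = 1.451 × 10^-4
ΔV = S × A × Δh = 1.451 × 10^-4 × 5.84 × 10^7 m² × 43 m = 3.643 × 10^5 m³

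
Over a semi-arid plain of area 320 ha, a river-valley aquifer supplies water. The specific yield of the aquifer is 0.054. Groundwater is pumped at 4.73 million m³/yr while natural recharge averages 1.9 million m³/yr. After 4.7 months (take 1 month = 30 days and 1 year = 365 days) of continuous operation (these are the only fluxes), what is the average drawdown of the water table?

A = 320 ha = 3.2 × 10^6 m²
Net abstraction = 4.73 − 1.9 = 2.83 million m³/yr
Q_net = 2.83 million m³/yr = 7753 m³/d
t = 4.7 months = 141 d
ΔV = Q × t = 7753 m³/d × 141 d = 1.093 × 10^6 m³
Δh = ΔV / (Sy × A) = 1.093 × 10^6 / (0.054 × 3.2 × 10^6) = 6.327 m

Δh ≈ 6.33 m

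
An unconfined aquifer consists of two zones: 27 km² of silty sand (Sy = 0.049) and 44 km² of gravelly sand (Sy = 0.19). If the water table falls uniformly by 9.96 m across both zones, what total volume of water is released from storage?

A₁ = 27 km² = 2.7 × 10^7 m²; A₂ = 44 km² = 4.4 × 10^7 m²
ΔV₁ = 0.049 × 2.7 × 10^7 × 9.96 = 1.318 × 10^7 m³
ΔV₂ = 0.19 × 4.4 × 10^7 × 9.96 = 8.327 × 10^7 m³
ΔV = ΔV₁ + ΔV₂ = 9.644 × 10^7 m³

ΔV ≈ 9.64 × 10^7 m³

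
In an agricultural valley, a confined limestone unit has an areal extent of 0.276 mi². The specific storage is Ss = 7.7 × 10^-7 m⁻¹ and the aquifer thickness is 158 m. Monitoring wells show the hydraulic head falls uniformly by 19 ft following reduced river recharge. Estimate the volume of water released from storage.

S = Ss × b = 7.7 × 10^-7 m⁻¹ × 158 m = 1.217 × 10^-4
A = 0.276 mi² = 7.148 × 10^5 m²
Δh = 19 ft = 5.791 m
ΔV = S × A × Δh = 1.217 × 10^-4 × 7.148 × 10^5 m² × 5.791 m = 503.6 m³

ΔV ≈ 504 m³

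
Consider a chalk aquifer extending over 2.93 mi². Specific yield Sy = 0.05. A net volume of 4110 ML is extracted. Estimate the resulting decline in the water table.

Δh ≈ 10.8 m

A = 2.93 mi² = 7.589 × 10^6 m²
ΔV = 4110 ML = 4.11 × 10^6 m³
Δh = ΔV / (Sy × A) = 4.11 × 10^6 m³ / (0.05 × 7.589 × 10^6 m²) = 10.83 m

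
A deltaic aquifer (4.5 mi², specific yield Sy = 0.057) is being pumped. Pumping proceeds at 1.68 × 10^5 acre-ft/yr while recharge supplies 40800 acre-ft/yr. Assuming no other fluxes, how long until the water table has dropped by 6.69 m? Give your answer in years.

t ≈ 0.0283 years

A = 4.5 mi² = 1.165 × 10^7 m²
ΔV = Sy × A × Δh = 0.057 × 1.165 × 10^7 × 6.69 = 4.444 × 10^6 m³
Net withdrawal = 1.68 × 10^5 − 40800 = 1.272 × 10^5 acre-ft/yr = 4.299 × 10^5 m³/d
t = ΔV / Q = 4.444 × 10^6 m³ / 4.299 × 10^5 m³/d = 10.34 d
t = 10.34 d ≈ 0.02833 years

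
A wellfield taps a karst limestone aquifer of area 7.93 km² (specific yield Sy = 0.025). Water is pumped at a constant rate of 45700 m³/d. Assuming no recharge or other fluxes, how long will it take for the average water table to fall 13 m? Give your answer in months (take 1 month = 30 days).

t ≈ 1.88 months

A = 7.93 km² = 7.93 × 10^6 m²
ΔV = Sy × A × Δh = 0.025 × 7.93 × 10^6 × 13 = 2.577 × 10^6 m³
t = ΔV / Q = 2.577 × 10^6 m³ / 45700 m³/d = 56.39 d
t = 56.39 d ≈ 1.88 months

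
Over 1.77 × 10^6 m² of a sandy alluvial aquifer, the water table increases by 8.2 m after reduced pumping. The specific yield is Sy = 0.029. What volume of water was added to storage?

ΔV ≈ 4.21 × 10^5 m³

ΔV = Sy × A × Δh = 0.029 × 1.77 × 10^6 m² × 8.2 m = 4.209 × 10^5 m³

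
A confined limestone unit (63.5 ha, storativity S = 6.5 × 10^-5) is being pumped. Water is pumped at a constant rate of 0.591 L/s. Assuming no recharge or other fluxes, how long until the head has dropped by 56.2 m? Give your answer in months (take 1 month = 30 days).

A = 63.5 ha = 6.35 × 10^5 m²
ΔV = S × A × Δh = 6.5 × 10^-5 × 6.35 × 10^5 × 56.2 = 2320 m³
Q = 0.591 L/s = 51.06 m³/d
t = ΔV / Q = 2320 m³ / 51.06 m³/d = 45.43 d
t = 45.43 d ≈ 1.514 months

t ≈ 1.51 months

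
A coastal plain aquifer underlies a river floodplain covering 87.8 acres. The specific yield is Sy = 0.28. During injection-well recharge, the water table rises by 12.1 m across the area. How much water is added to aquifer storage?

A = 87.8 acres = 3.553 × 10^5 m²
ΔV = Sy × A × Δh = 0.28 × 3.553 × 10^5 m² × 12.1 m = 1.204 × 10^6 m³

ΔV ≈ 1.2 × 10^6 m³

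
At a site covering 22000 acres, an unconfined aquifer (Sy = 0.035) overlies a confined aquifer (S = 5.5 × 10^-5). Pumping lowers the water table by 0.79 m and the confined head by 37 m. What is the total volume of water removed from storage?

ΔV ≈ 2.64 × 10^6 m³

A = 22000 acres = 8.903 × 10^7 m²
Unconfined: ΔV_u = Sy × A × Δh_u = 0.035 × 8.903 × 10^7 × 0.79 = 2.462 × 10^6 m³
Confined: ΔV_c = S × A × Δh_c = 5.5 × 10^-5 × 8.903 × 10^7 × 37 = 1.812 × 10^5 m³
Total ΔV = 2.462 × 10^6 + 1.812 × 10^5 = 2.643 × 10^6 m³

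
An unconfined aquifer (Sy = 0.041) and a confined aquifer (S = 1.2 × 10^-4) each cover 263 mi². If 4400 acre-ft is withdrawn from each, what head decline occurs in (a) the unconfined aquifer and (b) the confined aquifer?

Δh_u ≈ 0.194 m; Δh_c ≈ 66.4 m

A = 263 mi² = 6.812 × 10^8 m²
ΔV = 4400 acre-ft = 5.427 × 10^6 m³
Unconfined: Δh_u = ΔV/(Sy·A) = 5.427 × 10^6/(0.041 × 6.812 × 10^8) = 0.1943 m
Confined: Δh_c = ΔV/(S·A) = 5.427 × 10^6/(1.2 × 10^-4 × 6.812 × 10^8) = 66.4 m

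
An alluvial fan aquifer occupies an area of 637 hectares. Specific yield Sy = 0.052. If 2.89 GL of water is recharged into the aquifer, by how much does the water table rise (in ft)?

Δh ≈ 28.6 ft

A = 637 hectares = 6.37 × 10^6 m²
ΔV = 2.89 GL = 2.89 × 10^6 m³
Δh = ΔV / (Sy × A) = 2.89 × 10^6 m³ / (0.052 × 6.37 × 10^6 m²) = 8.725 m
Δh = 8.725 m = 28.62 ft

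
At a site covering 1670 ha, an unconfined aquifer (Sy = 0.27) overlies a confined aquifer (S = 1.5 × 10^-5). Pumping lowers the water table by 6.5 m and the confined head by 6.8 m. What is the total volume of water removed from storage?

A = 1670 ha = 1.67 × 10^7 m²
Unconfined: ΔV_u = Sy × A × Δh_u = 0.27 × 1.67 × 10^7 × 6.5 = 2.931 × 10^7 m³
Confined: ΔV_c = S × A × Δh_c = 1.5 × 10^-5 × 1.67 × 10^7 × 6.8 = 1703 m³
Total ΔV = 2.931 × 10^7 + 1703 = 2.931 × 10^7 m³

ΔV ≈ 2.93 × 10^7 m³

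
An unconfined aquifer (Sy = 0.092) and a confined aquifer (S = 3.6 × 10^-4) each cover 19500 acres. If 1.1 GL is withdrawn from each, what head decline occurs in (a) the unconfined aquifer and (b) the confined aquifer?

Δh_u ≈ 0.152 m; Δh_c ≈ 38.7 m

A = 19500 acres = 7.891 × 10^7 m²
ΔV = 1.1 GL = 1.1 × 10^6 m³
Unconfined: Δh_u = ΔV/(Sy·A) = 1.1 × 10^6/(0.092 × 7.891 × 10^7) = 0.1515 m
Confined: Δh_c = ΔV/(S·A) = 1.1 × 10^6/(3.6 × 10^-4 × 7.891 × 10^7) = 38.72 m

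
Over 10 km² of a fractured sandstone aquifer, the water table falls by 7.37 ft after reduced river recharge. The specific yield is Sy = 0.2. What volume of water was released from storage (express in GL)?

ΔV ≈ 4.49 GL

A = 10 km² = 1 × 10^7 m²
Δh = 7.37 ft = 2.246 m
ΔV = Sy × A × Δh = 0.2 × 1 × 10^7 m² × 2.246 m = 4.493 × 10^6 m³
ΔV = 4.493 × 10^6 m³ = 4.493 GL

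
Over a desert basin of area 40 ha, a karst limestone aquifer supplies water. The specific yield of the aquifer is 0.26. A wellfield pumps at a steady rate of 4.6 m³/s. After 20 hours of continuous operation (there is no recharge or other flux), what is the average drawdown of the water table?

A = 40 ha = 4 × 10^5 m²
Q = 4.6 m³/s = 3.974 × 10^5 m³/d
t = 20 hours = 0.8333 d
ΔV = Q × t = 3.974 × 10^5 m³/d × 0.8333 d = 3.312 × 10^5 m³
Δh = ΔV / (Sy × A) = 3.312 × 10^5 / (0.26 × 4 × 10^5) = 3.185 m

Δh ≈ 3.18 m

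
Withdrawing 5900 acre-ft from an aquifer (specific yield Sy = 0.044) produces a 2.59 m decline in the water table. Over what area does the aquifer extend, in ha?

ΔV = 5900 acre-ft = 7.278 × 10^6 m³
A = ΔV / (Sy × Δh) = 7.278 × 10^6 / (0.044 × 2.59) = 6.386 × 10^7 m²
A = 6.386 × 10^7 m² = 6386 ha

A ≈ 6390 ha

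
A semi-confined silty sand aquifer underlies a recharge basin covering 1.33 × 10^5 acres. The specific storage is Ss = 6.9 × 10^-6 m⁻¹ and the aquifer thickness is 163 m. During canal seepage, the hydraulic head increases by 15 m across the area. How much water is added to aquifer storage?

S = Ss × b = 6.9 × 10^-6 m⁻¹ × 163 m = 1.125 × 10^-3
A = 1.33 × 10^5 acres = 5.382 × 10^8 m²
ΔV = S × A × Δh = 0.001125 × 5.382 × 10^8 m² × 15 m = 9.08 × 10^6 m³

ΔV ≈ 9.08 × 10^6 m³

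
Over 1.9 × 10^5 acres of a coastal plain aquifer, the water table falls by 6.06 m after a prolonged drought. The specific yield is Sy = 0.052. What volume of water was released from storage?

A = 1.9 × 10^5 acres = 7.689 × 10^8 m²
ΔV = Sy × A × Δh = 0.052 × 7.689 × 10^8 m² × 6.06 m = 2.423 × 10^8 m³

ΔV ≈ 2.42 × 10^8 m³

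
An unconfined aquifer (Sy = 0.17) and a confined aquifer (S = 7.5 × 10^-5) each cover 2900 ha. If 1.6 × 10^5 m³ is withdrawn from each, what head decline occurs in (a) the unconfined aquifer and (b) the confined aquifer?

A = 2900 ha = 2.9 × 10^7 m²
Unconfined: Δh_u = ΔV/(Sy·A) = 1.6 × 10^5/(0.17 × 2.9 × 10^7) = 0.03245 m
Confined: Δh_c = ΔV/(S·A) = 1.6 × 10^5/(7.5 × 10^-5 × 2.9 × 10^7) = 73.56 m

Δh_u ≈ 0.0325 m; Δh_c ≈ 73.6 m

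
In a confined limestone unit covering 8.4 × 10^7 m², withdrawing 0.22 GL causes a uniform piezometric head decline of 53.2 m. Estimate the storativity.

S ≈ 4.9 × 10^-5

ΔV = 0.22 GL = 2.2 × 10^5 m³
S = ΔV / (A × Δh) = 2.2 × 10^5 m³ / (8.4 × 10^7 m² × 53.2 m) = 4.923 × 10^-5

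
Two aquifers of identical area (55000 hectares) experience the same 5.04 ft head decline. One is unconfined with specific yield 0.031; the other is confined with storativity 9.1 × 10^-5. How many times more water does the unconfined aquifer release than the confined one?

ΔV_u / ΔV_c ≈ 341

A = 55000 hectares = 5.5 × 10^8 m²
Δh = 5.04 ft = 1.536 m
Unconfined: ΔV_u = Sy × A × Δh = 0.031 × 5.5 × 10^8 × 1.536 = 2.619 × 10^7 m³
Confined: ΔV_c = S × A × Δh = 9.1 × 10^-5 × 5.5 × 10^8 × 1.536 = 76890 m³
Ratio = ΔV_u / ΔV_c = Sy / S = 0.031 / 9.1 × 10^-5 = 340.7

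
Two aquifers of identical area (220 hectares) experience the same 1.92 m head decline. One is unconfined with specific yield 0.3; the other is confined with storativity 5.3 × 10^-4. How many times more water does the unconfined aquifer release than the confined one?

ΔV_u / ΔV_c ≈ 566

A = 220 hectares = 2.2 × 10^6 m²
Unconfined: ΔV_u = Sy × A × Δh = 0.3 × 2.2 × 10^6 × 1.92 = 1.267 × 10^6 m³
Confined: ΔV_c = S × A × Δh = 5.3 × 10^-4 × 2.2 × 10^6 × 1.92 = 2239 m³
Ratio = ΔV_u / ΔV_c = Sy / S = 0.3 / 5.3 × 10^-4 = 566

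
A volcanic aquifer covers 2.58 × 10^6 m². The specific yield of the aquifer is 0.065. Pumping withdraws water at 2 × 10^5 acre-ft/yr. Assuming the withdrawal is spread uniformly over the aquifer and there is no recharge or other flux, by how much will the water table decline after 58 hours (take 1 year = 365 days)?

Q = 2 × 10^5 acre-ft/yr = 6.759 × 10^5 m³/d
t = 58 hours = 2.417 d
ΔV = Q × t = 6.759 × 10^5 m³/d × 2.417 d = 1.633 × 10^6 m³
Δh = ΔV / (Sy × A) = 1.633 × 10^6 / (0.065 × 2.58 × 10^6) = 9.74 m

Δh ≈ 9.74 m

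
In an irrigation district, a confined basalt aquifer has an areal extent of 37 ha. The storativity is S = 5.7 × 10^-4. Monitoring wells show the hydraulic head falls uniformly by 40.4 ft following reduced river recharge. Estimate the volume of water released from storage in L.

A = 37 ha = 3.7 × 10^5 m²
Δh = 40.4 ft = 12.31 m
ΔV = S × A × Δh = 5.7 × 10^-4 × 3.7 × 10^5 m² × 12.31 m = 2597 m³
ΔV = 2597 m³ = 2.597 × 10^6 L

ΔV ≈ 2.6 × 10^6 L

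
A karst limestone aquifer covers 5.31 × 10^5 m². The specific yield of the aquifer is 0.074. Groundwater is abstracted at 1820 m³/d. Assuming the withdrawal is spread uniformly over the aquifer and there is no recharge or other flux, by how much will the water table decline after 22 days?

ΔV = Q × t = 1820 m³/d × 22 d = 40040 m³
Δh = ΔV / (Sy × A) = 40040 / (0.074 × 5.31 × 10^5) = 1.019 m

Δh ≈ 1.02 m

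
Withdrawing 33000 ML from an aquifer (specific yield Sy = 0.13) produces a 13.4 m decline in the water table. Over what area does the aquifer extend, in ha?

A ≈ 1890 ha

ΔV = 33000 ML = 3.3 × 10^7 m³
A = ΔV / (Sy × Δh) = 3.3 × 10^7 / (0.13 × 13.4) = 1.894 × 10^7 m²
A = 1.894 × 10^7 m² = 1894 ha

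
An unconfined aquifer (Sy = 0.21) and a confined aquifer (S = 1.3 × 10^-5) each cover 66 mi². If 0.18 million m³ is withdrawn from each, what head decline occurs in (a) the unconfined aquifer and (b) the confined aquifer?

Δh_u ≈ 0.00501 m; Δh_c ≈ 81 m

A = 66 mi² = 1.709 × 10^8 m²
ΔV = 0.18 million m³ = 1.8 × 10^5 m³
Unconfined: Δh_u = ΔV/(Sy·A) = 1.8 × 10^5/(0.21 × 1.709 × 10^8) = 0.005014 m
Confined: Δh_c = ΔV/(S·A) = 1.8 × 10^5/(1.3 × 10^-5 × 1.709 × 10^8) = 81 m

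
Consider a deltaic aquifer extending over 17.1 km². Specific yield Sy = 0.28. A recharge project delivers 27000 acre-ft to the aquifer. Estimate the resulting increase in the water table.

A = 17.1 km² = 1.71 × 10^7 m²
ΔV = 27000 acre-ft = 3.33 × 10^7 m³
Δh = ΔV / (Sy × A) = 3.33 × 10^7 m³ / (0.28 × 1.71 × 10^7 m²) = 6.956 m

Δh ≈ 6.96 m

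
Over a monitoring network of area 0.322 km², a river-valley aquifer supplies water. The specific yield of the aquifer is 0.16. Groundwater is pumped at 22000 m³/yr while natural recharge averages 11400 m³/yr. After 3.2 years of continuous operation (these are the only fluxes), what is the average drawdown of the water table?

Δh ≈ 0.658 m

A = 0.322 km² = 3.22 × 10^5 m²
Net abstraction = 22000 − 11400 = 10600 m³/yr
Q_net = 10600 m³/yr = 29.04 m³/d
t = 3.2 years = 1168 d
ΔV = Q × t = 29.04 m³/d × 1168 d = 33920 m³
Δh = ΔV / (Sy × A) = 33920 / (0.16 × 3.22 × 10^5) = 0.6584 m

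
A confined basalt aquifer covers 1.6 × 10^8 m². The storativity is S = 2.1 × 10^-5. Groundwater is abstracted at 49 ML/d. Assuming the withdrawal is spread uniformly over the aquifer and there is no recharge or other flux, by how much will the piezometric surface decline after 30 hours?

Q = 49 ML/d = 49000 m³/d
t = 30 hours = 1.25 d
ΔV = Q × t = 49000 m³/d × 1.25 d = 61250 m³
Δh = ΔV / (S × A) = 61250 / (2.1 × 10^-5 × 1.6 × 10^8) = 18.23 m

Δh ≈ 18.2 m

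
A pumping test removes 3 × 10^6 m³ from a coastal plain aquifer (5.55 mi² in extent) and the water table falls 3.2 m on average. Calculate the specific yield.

Sy ≈ 0.065

A = 5.55 mi² = 1.437 × 10^7 m²
Sy = ΔV / (A × Δh) = 3 × 10^6 m³ / (1.437 × 10^7 m² × 3.2 m) = 0.06522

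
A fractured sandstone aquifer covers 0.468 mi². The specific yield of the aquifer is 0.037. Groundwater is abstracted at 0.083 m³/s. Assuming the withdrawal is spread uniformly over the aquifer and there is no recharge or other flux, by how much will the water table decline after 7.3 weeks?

Δh ≈ 8.17 m

A = 0.468 mi² = 1.212 × 10^6 m²
Q = 0.083 m³/s = 7171 m³/d
t = 7.3 weeks = 51.1 d
ΔV = Q × t = 7171 m³/d × 51.1 d = 3.664 × 10^5 m³
Δh = ΔV / (Sy × A) = 3.664 × 10^5 / (0.037 × 1.212 × 10^6) = 8.171 m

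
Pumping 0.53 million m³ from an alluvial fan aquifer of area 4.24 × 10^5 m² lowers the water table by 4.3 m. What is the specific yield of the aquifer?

ΔV = 0.53 million m³ = 5.3 × 10^5 m³
Sy = ΔV / (A × Δh) = 5.3 × 10^5 m³ / (4.24 × 10^5 m² × 4.3 m) = 0.2907

Sy ≈ 0.29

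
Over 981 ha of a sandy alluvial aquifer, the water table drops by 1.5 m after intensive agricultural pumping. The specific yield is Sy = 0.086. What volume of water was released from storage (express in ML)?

ΔV ≈ 1270 ML

A = 981 ha = 9.81 × 10^6 m²
ΔV = Sy × A × Δh = 0.086 × 9.81 × 10^6 m² × 1.5 m = 1.265 × 10^6 m³
ΔV = 1.265 × 10^6 m³ = 1265 ML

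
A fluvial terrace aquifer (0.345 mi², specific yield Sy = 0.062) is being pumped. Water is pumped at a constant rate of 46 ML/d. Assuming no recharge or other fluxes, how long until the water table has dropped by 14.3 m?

t ≈ 17.2 days

A = 0.345 mi² = 8.935 × 10^5 m²
ΔV = Sy × A × Δh = 0.062 × 8.935 × 10^5 × 14.3 = 7.922 × 10^5 m³
Q = 46 ML/d = 46000 m³/d
t = ΔV / Q = 7.922 × 10^5 m³ / 46000 m³/d = 17.22 d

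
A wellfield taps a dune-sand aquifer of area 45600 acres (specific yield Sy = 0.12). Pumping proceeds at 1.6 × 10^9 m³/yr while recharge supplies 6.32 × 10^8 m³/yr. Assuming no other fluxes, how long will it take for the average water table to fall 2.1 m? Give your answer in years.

A = 45600 acres = 1.845 × 10^8 m²
ΔV = Sy × A × Δh = 0.12 × 1.845 × 10^8 × 2.1 = 4.65 × 10^7 m³
Net withdrawal = 1.6 × 10^9 − 6.32 × 10^8 = 9.68 × 10^8 m³/yr = 2.652 × 10^6 m³/d
t = ΔV / Q = 4.65 × 10^7 m³ / 2.652 × 10^6 m³/d = 17.53 d
t = 17.53 d ≈ 0.04804 years

t ≈ 0.048 years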